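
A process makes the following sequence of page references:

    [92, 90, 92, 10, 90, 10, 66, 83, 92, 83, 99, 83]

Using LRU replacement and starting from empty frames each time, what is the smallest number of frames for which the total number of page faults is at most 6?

5

f=1: 12 faults
f=2: 8 faults
f=3: 7 faults
f=4: 7 faults
f=5: 6 faults
f=6: 6 faults
Smallest f with faults ≤ 6 is 5.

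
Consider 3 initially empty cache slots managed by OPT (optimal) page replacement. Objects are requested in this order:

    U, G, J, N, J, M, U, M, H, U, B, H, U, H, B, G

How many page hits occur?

8

U: fault, frames {U}
G: fault, frames {U,G}
J: fault, frames {U,G,J}
N: fault, evict G, frames {U,J,N}
J: hit
M: fault, evict N, frames {U,J,M}
U: hit
M: hit
H: fault, evict M, frames {U,J,H}
U: hit
B: fault, evict J, frames {U,H,B}
H: hit
U: hit
H: hit
B: hit
G: fault, evict B, frames {U,H,G}
Hits: 8.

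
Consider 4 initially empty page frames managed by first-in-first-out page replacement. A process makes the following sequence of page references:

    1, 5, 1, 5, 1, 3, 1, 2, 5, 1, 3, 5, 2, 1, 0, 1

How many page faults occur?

6

1 → miss, frames [1]
5 → miss, frames [1, 5]
1 → hit
5 → hit
1 → hit
3 → miss, frames [1, 5, 3]
1 → hit
2 → miss, frames [1, 5, 3, 2]
5 → hit
1 → hit
3 → hit
5 → hit
2 → hit
1 → hit
0 → miss, evict 1, frames [5, 3, 2, 0]
1 → miss, evict 5, frames [3, 2, 0, 1]
Page faults: 6.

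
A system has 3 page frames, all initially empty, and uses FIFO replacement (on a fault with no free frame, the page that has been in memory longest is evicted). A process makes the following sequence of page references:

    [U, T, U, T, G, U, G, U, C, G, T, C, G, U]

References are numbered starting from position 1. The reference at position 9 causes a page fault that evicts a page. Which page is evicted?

pos 1: U → miss, frames {U}
pos 2: T → miss, frames {U,T}
pos 3: U → hit
pos 4: T → hit
pos 5: G → miss, frames {U,T,G}
pos 6: U → hit
pos 7: G → hit
pos 8: U → hit
pos 9: C → miss, evict U, frames {T,G,C}
At position 9, page U is evicted.

U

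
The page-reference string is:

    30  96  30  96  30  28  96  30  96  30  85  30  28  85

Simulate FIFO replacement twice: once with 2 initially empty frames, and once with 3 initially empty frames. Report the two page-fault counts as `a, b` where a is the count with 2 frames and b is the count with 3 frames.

9, 5

2 frames: F F . . . F . F F . F F F F → 9 faults.
3 frames: F F . . . F . . . . F F . . → 5 faults.
5 < 9: adding a frame reduced faults, as is typical.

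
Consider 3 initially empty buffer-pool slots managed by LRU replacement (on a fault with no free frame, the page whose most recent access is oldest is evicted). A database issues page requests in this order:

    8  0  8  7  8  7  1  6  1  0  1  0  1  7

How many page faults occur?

8 -> miss, frames [8]
0 -> miss, frames [8, 0]
8 -> hit
7 -> miss, frames [0, 8, 7]
8 -> hit
7 -> hit
1 -> miss, evict 0, frames [8, 7, 1]
6 -> miss, evict 8, frames [7, 1, 6]
1 -> hit
0 -> miss, evict 7, frames [6, 1, 0]
1 -> hit
0 -> hit
1 -> hit
7 -> miss, evict 6, frames [0, 1, 7]
Page faults: 7.

7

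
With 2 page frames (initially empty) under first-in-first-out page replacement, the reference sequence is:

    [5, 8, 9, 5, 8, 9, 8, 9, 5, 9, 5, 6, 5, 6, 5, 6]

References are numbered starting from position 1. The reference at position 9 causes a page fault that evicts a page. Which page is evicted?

pos 1: 5 → fault, frames (5)
pos 2: 8 → fault, frames (5 8)
pos 3: 9 → fault, evict 5, frames (8 9)
pos 4: 5 → fault, evict 8, frames (9 5)
pos 5: 8 → fault, evict 9, frames (5 8)
pos 6: 9 → fault, evict 5, frames (8 9)
pos 7: 8 → hit
pos 8: 9 → hit
pos 9: 5 → fault, evict 8, frames (9 5)
At position 9, page 8 is evicted.

8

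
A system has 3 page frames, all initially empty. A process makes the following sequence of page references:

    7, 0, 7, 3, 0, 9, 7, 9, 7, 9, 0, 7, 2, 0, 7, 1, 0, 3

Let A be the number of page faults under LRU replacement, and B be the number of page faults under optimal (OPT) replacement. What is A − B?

Under LRU: F F . F . F F . . . . . F . . F . F → 8 faults.
Under OPT: F F . F . F . . . . . . F . . F . F → 7 faults.
A − B = 8 − 7 = 1.

1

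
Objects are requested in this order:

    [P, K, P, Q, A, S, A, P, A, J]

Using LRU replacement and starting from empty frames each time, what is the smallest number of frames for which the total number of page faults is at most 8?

f=1: 10 faults
f=2: 7 faults
f=3: 7 faults
f=4: 6 faults
f=5: 6 faults
f=6: 6 faults
Smallest f with faults ≤ 8 is 2.

2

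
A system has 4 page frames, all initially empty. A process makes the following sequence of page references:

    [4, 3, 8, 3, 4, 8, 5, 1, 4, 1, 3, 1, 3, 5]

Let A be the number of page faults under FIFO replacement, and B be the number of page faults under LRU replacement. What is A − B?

Under FIFO: F F F . . . F F F . F . . . → 7 faults.
Under LRU: F F F . . . F F . . F . . . → 6 faults.
A − B = 7 − 6 = 1.

1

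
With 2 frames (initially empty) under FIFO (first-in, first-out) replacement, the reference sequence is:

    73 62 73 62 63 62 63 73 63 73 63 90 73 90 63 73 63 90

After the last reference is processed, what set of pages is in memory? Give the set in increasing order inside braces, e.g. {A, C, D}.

{73, 90}

73 → fault, frames (73)
62 → fault, frames (73 62)
73 → hit
62 → hit
63 → fault, evict 73, frames (62 63)
62 → hit
63 → hit
73 → fault, evict 62, frames (63 73)
63 → hit
73 → hit
63 → hit
90 → fault, evict 63, frames (73 90)
73 → hit
90 → hit
63 → fault, evict 73, frames (90 63)
73 → fault, evict 90, frames (63 73)
63 → hit
90 → fault, evict 63, frames (73 90)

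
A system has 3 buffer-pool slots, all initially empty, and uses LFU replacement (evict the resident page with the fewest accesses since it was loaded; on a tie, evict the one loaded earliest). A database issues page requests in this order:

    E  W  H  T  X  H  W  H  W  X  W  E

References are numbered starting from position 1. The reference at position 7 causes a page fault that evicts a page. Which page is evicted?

pos 1: E: miss, frames (E)
pos 2: W: miss, frames (E W)
pos 3: H: miss, frames (E W H)
pos 4: T: miss, evict E, frames (W H T)
pos 5: X: miss, evict W, frames (H T X)
pos 6: H: hit
pos 7: W: miss, evict T, frames (H X W)
At position 7, page T is evicted.

T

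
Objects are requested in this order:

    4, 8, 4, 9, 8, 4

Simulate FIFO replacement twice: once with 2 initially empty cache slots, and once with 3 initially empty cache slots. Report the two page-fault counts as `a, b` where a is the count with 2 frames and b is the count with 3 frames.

4, 3

2 frames: F F . F . F → 4 faults.
3 frames: F F . F . . → 3 faults.
3 < 4: adding a frame reduced faults, as is typical.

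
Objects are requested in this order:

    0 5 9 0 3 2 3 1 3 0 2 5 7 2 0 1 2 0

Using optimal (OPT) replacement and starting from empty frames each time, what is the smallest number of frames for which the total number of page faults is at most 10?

3

f=1: 18 faults
f=2: 13 faults
f=3: 10 faults
f=4: 8 faults
f=5: 7 faults
f=6: 7 faults
f=7: 7 faults
Smallest f with faults ≤ 10 is 3.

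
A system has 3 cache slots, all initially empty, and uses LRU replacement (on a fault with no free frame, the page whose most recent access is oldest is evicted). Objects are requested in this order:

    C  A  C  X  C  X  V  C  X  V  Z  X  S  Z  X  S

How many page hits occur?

10

C → miss, frames {C}
A → miss, frames {C,A}
C → hit
X → miss, frames {A,C,X}
C → hit
X → hit
V → miss, evict A, frames {C,X,V}
C → hit
X → hit
V → hit
Z → miss, evict C, frames {X,V,Z}
X → hit
S → miss, evict V, frames {Z,X,S}
Z → hit
X → hit
S → hit
Hits: 10.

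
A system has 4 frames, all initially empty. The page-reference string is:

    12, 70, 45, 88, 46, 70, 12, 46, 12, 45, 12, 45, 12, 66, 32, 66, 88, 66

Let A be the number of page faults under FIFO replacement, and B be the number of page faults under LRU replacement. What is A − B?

-1

Under FIFO: F F F F F . F . . . . . . F F . F . → 9 faults.
Under LRU: F F F F F . F . . F . . . F F . F . → 10 faults.
A − B = 9 − 10 = -1.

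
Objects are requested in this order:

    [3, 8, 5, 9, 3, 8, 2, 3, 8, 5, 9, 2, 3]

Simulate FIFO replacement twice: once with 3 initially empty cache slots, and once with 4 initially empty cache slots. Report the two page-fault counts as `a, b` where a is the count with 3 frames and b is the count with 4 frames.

10, 11

3 frames: F F F F F F F . . F F . F → 10 faults.
4 frames: F F F F . . F F F F F F F → 11 faults.
11 > 10: adding a frame increased faults — Belady's anomaly.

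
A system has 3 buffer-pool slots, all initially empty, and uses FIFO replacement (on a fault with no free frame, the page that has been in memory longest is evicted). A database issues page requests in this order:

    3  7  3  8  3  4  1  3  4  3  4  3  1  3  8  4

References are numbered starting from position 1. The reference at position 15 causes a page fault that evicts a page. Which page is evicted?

pos 1: 3 -> fault, frames (3)
pos 2: 7 -> fault, frames (3 7)
pos 3: 3 -> hit
pos 4: 8 -> fault, frames (3 7 8)
pos 5: 3 -> hit
pos 6: 4 -> fault, evict 3, frames (7 8 4)
pos 7: 1 -> fault, evict 7, frames (8 4 1)
pos 8: 3 -> fault, evict 8, frames (4 1 3)
pos 9: 4 -> hit
pos 10: 3 -> hit
pos 11: 4 -> hit
pos 12: 3 -> hit
pos 13: 1 -> hit
pos 14: 3 -> hit
pos 15: 8 -> fault, evict 4, frames (1 3 8)
At position 15, page 4 is evicted.

4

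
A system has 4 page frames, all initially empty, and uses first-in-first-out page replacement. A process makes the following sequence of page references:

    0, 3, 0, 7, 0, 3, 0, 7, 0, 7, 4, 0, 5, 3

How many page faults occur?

5

0 → fault, frames [0]
3 → fault, frames [0, 3]
0 → hit
7 → fault, frames [0, 3, 7]
0 → hit
3 → hit
0 → hit
7 → hit
0 → hit
7 → hit
4 → fault, frames [0, 3, 7, 4]
0 → hit
5 → fault, evict 0, frames [3, 7, 4, 5]
3 → hit
Page faults: 5.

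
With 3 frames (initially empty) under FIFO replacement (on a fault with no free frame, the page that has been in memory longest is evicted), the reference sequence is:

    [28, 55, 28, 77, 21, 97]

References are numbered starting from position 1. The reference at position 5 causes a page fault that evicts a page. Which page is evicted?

28

pos 1: 28 -> miss, frames (28)
pos 2: 55 -> miss, frames (28 55)
pos 3: 28 -> hit
pos 4: 77 -> miss, frames (28 55 77)
pos 5: 21 -> miss, evict 28, frames (55 77 21)
At position 5, page 28 is evicted.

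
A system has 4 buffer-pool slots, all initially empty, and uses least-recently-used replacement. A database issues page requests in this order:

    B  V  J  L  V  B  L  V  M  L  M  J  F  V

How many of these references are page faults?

8

B: miss, frames {B}
V: miss, frames {B,V}
J: miss, frames {B,V,J}
L: miss, frames {B,V,J,L}
V: hit
B: hit
L: hit
V: hit
M: miss, evict J, frames {B,L,V,M}
L: hit
M: hit
J: miss, evict B, frames {V,L,M,J}
F: miss, evict V, frames {L,M,J,F}
V: miss, evict L, frames {M,J,F,V}
Page faults: 8.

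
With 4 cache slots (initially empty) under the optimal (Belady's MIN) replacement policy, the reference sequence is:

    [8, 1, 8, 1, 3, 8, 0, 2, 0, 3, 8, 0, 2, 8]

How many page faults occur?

5

8 → fault, frames (8)
1 → fault, frames (8 1)
8 → hit
1 → hit
3 → fault, frames (8 1 3)
8 → hit
0 → fault, frames (8 1 3 0)
2 → fault, evict 1, frames (8 3 0 2)
0 → hit
3 → hit
8 → hit
0 → hit
2 → hit
8 → hit
Page faults: 5.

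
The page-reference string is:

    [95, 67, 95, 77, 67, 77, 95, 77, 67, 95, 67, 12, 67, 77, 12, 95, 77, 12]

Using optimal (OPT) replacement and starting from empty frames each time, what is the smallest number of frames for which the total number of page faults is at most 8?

3

f=1: 18 faults
f=2: 9 faults
f=3: 5 faults
f=4: 4 faults
Smallest f with faults ≤ 8 is 3.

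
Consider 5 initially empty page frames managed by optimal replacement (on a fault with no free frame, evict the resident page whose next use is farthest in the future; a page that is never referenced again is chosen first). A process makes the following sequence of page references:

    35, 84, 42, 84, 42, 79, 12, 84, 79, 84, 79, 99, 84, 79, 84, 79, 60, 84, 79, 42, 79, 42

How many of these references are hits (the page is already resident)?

15

35 → fault, frames [35]
84 → fault, frames [35, 84]
42 → fault, frames [35, 84, 42]
84 → hit
42 → hit
79 → fault, frames [35, 84, 42, 79]
12 → fault, frames [35, 84, 42, 79, 12]
84 → hit
79 → hit
84 → hit
79 → hit
99 → fault, evict 12, frames [35, 84, 42, 79, 99]
84 → hit
79 → hit
84 → hit
79 → hit
60 → fault, evict 99, frames [35, 84, 42, 79, 60]
84 → hit
79 → hit
42 → hit
79 → hit
42 → hit
Hits: 15.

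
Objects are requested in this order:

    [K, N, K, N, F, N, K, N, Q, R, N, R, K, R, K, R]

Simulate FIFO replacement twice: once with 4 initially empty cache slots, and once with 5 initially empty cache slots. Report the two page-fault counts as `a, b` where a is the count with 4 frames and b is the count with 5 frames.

4 frames: F F . . F . . . F F . . F . . . → 6 faults.
5 frames: F F . . F . . . F F . . . . . . → 5 faults.
5 < 6: adding a frame reduced faults, as is typical.

6, 5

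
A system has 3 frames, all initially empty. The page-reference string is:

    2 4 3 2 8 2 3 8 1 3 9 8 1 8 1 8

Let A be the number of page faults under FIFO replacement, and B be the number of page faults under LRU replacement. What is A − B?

2

Under FIFO: F F F . F F . . F F F F F . . . → 10 faults.
Under LRU: F F F . F . . . F . F F F . . . → 8 faults.
A − B = 10 − 8 = 2.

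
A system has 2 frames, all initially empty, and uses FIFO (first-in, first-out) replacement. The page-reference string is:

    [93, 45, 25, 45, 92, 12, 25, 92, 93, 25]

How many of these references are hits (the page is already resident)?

1

93 → fault, frames {93}
45 → fault, frames {93,45}
25 → fault, evict 93, frames {45,25}
45 → hit
92 → fault, evict 45, frames {25,92}
12 → fault, evict 25, frames {92,12}
25 → fault, evict 92, frames {12,25}
92 → fault, evict 12, frames {25,92}
93 → fault, evict 25, frames {92,93}
25 → fault, evict 92, frames {93,25}
Hits: 1.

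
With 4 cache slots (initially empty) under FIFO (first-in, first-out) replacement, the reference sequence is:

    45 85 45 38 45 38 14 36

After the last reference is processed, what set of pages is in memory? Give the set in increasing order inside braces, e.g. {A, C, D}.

45: miss, frames (45)
85: miss, frames (45 85)
45: hit
38: miss, frames (45 85 38)
45: hit
38: hit
14: miss, frames (45 85 38 14)
36: miss, evict 45, frames (85 38 14 36)

{14, 36, 38, 85}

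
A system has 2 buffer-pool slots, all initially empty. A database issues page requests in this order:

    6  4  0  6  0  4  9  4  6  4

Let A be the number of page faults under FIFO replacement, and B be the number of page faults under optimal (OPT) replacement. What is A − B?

2

Under FIFO: F F F F . F F . F F → 8 faults.
Under OPT: F F F . . F F . F . → 6 faults.
A − B = 8 − 6 = 2.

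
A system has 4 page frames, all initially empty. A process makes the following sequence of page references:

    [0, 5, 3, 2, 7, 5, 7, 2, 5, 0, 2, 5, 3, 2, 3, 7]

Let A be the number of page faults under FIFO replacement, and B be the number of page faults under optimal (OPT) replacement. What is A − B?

4

Under FIFO: F F F F F . . . . F . F F F . F → 10 faults.
Under OPT: F F F F F . . . . . . . F . . . → 6 faults.
A − B = 10 − 6 = 4.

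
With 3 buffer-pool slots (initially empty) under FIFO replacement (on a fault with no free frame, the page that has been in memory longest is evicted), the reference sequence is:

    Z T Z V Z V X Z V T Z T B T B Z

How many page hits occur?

9

Z → fault, frames {Z}
T → fault, frames {Z,T}
Z → hit
V → fault, frames {Z,T,V}
Z → hit
V → hit
X → fault, evict Z, frames {T,V,X}
Z → fault, evict T, frames {V,X,Z}
V → hit
T → fault, evict V, frames {X,Z,T}
Z → hit
T → hit
B → fault, evict X, frames {Z,T,B}
T → hit
B → hit
Z → hit
Hits: 9.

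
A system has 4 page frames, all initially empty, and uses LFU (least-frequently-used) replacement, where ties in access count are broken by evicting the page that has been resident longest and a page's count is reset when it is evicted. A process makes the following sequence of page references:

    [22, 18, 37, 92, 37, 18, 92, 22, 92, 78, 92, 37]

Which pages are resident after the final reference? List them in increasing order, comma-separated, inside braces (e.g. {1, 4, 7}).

{18, 37, 78, 92}

22 → fault, frames {22}
18 → fault, frames {22,18}
37 → fault, frames {22,18,37}
92 → fault, frames {22,18,37,92}
37 → hit
18 → hit
92 → hit
22 → hit
92 → hit
78 → fault, evict 22, frames {18,37,92,78}
92 → hit
37 → hit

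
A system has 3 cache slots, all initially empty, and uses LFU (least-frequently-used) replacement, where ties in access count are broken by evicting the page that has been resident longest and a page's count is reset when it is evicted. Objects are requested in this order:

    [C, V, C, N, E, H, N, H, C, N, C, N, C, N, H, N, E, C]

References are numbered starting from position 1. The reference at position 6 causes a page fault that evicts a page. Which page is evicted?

pos 1: C → fault, frames [C]
pos 2: V → fault, frames [C, V]
pos 3: C → hit
pos 4: N → fault, frames [C, V, N]
pos 5: E → fault, evict V, frames [C, N, E]
pos 6: H → fault, evict N, frames [C, E, H]
At position 6, page N is evicted.

N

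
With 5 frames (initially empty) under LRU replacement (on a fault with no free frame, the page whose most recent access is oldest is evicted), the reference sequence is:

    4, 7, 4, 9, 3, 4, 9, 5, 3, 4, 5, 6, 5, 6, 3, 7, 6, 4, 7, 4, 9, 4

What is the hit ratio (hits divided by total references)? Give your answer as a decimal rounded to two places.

0.64

4: miss, frames (4)
7: miss, frames (4 7)
4: hit
9: miss, frames (7 4 9)
3: miss, frames (7 4 9 3)
4: hit
9: hit
5: miss, frames (7 3 4 9 5)
3: hit
4: hit
5: hit
6: miss, evict 7, frames (9 3 4 5 6)
5: hit
6: hit
3: hit
7: miss, evict 9, frames (4 5 6 3 7)
6: hit
4: hit
7: hit
4: hit
9: miss, evict 5, frames (3 6 7 4 9)
4: hit
Hits: 14 of 22 references → 14/22 = 0.6364.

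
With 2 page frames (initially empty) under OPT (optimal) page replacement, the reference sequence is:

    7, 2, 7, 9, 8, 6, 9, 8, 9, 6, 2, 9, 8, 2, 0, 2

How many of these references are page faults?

7 -> fault, frames [7]
2 -> fault, frames [7, 2]
7 -> hit
9 -> fault, evict 7, frames [2, 9]
8 -> fault, evict 2, frames [9, 8]
6 -> fault, evict 8, frames [9, 6]
9 -> hit
8 -> fault, evict 6, frames [9, 8]
9 -> hit
6 -> fault, evict 8, frames [9, 6]
2 -> fault, evict 6, frames [9, 2]
9 -> hit
8 -> fault, evict 9, frames [2, 8]
2 -> hit
0 -> fault, evict 8, frames [2, 0]
2 -> hit
Page faults: 10.

10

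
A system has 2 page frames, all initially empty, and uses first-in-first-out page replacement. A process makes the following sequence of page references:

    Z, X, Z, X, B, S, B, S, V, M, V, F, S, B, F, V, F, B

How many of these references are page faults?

12

Z -> miss, frames (Z)
X -> miss, frames (Z X)
Z -> hit
X -> hit
B -> miss, evict Z, frames (X B)
S -> miss, evict X, frames (B S)
B -> hit
S -> hit
V -> miss, evict B, frames (S V)
M -> miss, evict S, frames (V M)
V -> hit
F -> miss, evict V, frames (M F)
S -> miss, evict M, frames (F S)
B -> miss, evict F, frames (S B)
F -> miss, evict S, frames (B F)
V -> miss, evict B, frames (F V)
F -> hit
B -> miss, evict F, frames (V B)
Page faults: 12.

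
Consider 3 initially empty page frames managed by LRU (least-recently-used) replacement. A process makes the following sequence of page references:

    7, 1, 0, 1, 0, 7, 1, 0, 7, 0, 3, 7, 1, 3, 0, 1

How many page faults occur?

7 -> miss, frames [7]
1 -> miss, frames [7, 1]
0 -> miss, frames [7, 1, 0]
1 -> hit
0 -> hit
7 -> hit
1 -> hit
0 -> hit
7 -> hit
0 -> hit
3 -> miss, evict 1, frames [7, 0, 3]
7 -> hit
1 -> miss, evict 0, frames [3, 7, 1]
3 -> hit
0 -> miss, evict 7, frames [1, 3, 0]
1 -> hit
Page faults: 6.

6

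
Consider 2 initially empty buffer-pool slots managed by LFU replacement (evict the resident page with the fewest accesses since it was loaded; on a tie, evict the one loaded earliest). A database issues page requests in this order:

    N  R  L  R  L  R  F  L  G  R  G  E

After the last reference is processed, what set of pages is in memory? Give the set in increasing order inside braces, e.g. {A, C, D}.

{E, R}

N: fault, frames (N)
R: fault, frames (N R)
L: fault, evict N, frames (R L)
R: hit
L: hit
R: hit
F: fault, evict L, frames (R F)
L: fault, evict F, frames (R L)
G: fault, evict L, frames (R G)
R: hit
G: hit
E: fault, evict G, frames (R E)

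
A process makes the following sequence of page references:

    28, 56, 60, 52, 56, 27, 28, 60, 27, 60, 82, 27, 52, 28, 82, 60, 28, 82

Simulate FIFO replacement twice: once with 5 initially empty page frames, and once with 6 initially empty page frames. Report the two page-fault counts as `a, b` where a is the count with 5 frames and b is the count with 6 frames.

5 frames: F F F F . F . . . . F . . F . . . . → 7 faults.
6 frames: F F F F . F . . . . F . . . . . . . → 6 faults.
6 < 7: adding a frame reduced faults, as is typical.

7, 6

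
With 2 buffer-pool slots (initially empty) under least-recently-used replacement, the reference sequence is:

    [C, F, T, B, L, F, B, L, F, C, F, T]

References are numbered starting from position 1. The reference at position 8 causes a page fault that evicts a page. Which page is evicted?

F

pos 1: C -> fault, frames {C}
pos 2: F -> fault, frames {C,F}
pos 3: T -> fault, evict C, frames {F,T}
pos 4: B -> fault, evict F, frames {T,B}
pos 5: L -> fault, evict T, frames {B,L}
pos 6: F -> fault, evict B, frames {L,F}
pos 7: B -> fault, evict L, frames {F,B}
pos 8: L -> fault, evict F, frames {B,L}
At position 8, page F is evicted.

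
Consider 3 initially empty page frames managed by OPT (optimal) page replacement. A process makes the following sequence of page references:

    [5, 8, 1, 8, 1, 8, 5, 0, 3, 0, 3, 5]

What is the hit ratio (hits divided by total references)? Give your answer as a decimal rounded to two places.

5 -> fault, frames {5}
8 -> fault, frames {5,8}
1 -> fault, frames {5,8,1}
8 -> hit
1 -> hit
8 -> hit
5 -> hit
0 -> fault, evict 1, frames {5,8,0}
3 -> fault, evict 8, frames {5,0,3}
0 -> hit
3 -> hit
5 -> hit
Hits: 7 of 12 references → 7/12 = 0.5833.

0.58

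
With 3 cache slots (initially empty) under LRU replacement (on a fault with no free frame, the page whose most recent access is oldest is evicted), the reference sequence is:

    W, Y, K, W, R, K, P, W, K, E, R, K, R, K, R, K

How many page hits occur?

W -> miss, frames [W]
Y -> miss, frames [W, Y]
K -> miss, frames [W, Y, K]
W -> hit
R -> miss, evict Y, frames [K, W, R]
K -> hit
P -> miss, evict W, frames [R, K, P]
W -> miss, evict R, frames [K, P, W]
K -> hit
E -> miss, evict P, frames [W, K, E]
R -> miss, evict W, frames [K, E, R]
K -> hit
R -> hit
K -> hit
R -> hit
K -> hit
Hits: 8.

8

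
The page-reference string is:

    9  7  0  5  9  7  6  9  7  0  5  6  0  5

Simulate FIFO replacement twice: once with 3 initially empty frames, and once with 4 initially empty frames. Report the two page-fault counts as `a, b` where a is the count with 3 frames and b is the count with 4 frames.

3 frames: F F F F F F F . . F F . . . → 9 faults.
4 frames: F F F F . . F F F F F F . . → 10 faults.
10 > 9: adding a frame increased faults — Belady's anomaly.

9, 10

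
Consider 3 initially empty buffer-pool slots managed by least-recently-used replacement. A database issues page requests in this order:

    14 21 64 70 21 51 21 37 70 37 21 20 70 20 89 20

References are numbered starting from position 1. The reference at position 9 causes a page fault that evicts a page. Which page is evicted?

51

pos 1: 14: fault, frames (14)
pos 2: 21: fault, frames (14 21)
pos 3: 64: fault, frames (14 21 64)
pos 4: 70: fault, evict 14, frames (21 64 70)
pos 5: 21: hit
pos 6: 51: fault, evict 64, frames (70 21 51)
pos 7: 21: hit
pos 8: 37: fault, evict 70, frames (51 21 37)
pos 9: 70: fault, evict 51, frames (21 37 70)
At position 9, page 51 is evicted.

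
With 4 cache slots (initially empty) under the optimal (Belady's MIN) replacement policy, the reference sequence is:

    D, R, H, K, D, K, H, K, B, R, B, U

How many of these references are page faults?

6

D: miss, frames (D)
R: miss, frames (D R)
H: miss, frames (D R H)
K: miss, frames (D R H K)
D: hit
K: hit
H: hit
K: hit
B: miss, evict K, frames (D R H B)
R: hit
B: hit
U: miss, evict B, frames (D R H U)
Page faults: 6.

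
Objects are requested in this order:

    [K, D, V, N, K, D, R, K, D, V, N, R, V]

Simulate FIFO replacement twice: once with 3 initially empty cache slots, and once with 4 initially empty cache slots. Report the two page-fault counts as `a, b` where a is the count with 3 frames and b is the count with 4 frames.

9, 10

3 frames: F F F F F F F . . F F . . → 9 faults.
4 frames: F F F F . . F F F F F F . → 10 faults.
10 > 9: adding a frame increased faults — Belady's anomaly.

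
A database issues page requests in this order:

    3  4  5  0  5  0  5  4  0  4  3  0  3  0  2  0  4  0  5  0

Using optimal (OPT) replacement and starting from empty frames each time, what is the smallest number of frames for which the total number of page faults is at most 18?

f=1: 20 faults
f=2: 9 faults
f=3: 7 faults
f=4: 5 faults
f=5: 5 faults
Smallest f with faults ≤ 18 is 2.

2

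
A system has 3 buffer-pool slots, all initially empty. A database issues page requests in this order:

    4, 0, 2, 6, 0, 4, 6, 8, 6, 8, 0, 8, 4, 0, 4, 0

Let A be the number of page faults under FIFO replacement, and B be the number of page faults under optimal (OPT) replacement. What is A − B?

1

Under FIFO: F F F F . F . F . . F . . . . . → 7 faults.
Under OPT: F F F F . . . F . . . . F . . . → 6 faults.
A − B = 7 − 6 = 1.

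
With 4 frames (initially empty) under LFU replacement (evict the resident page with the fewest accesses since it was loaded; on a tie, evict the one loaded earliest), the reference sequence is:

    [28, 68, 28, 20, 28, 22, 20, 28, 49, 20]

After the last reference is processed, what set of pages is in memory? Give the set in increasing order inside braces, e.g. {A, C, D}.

28 -> fault, frames [28]
68 -> fault, frames [28, 68]
28 -> hit
20 -> fault, frames [28, 68, 20]
28 -> hit
22 -> fault, frames [28, 68, 20, 22]
20 -> hit
28 -> hit
49 -> fault, evict 68, frames [28, 20, 22, 49]
20 -> hit

{20, 22, 28, 49}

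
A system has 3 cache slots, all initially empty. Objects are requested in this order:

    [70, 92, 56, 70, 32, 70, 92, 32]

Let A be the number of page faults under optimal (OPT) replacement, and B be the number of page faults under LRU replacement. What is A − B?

Under OPT: F F F . F . . . → 4 faults.
Under LRU: F F F . F . F . → 5 faults.
A − B = 4 − 5 = -1.

-1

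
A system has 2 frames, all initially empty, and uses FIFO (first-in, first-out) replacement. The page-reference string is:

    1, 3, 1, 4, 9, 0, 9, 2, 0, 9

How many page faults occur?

7

1 → fault, frames {1}
3 → fault, frames {1,3}
1 → hit
4 → fault, evict 1, frames {3,4}
9 → fault, evict 3, frames {4,9}
0 → fault, evict 4, frames {9,0}
9 → hit
2 → fault, evict 9, frames {0,2}
0 → hit
9 → fault, evict 0, frames {2,9}
Page faults: 7.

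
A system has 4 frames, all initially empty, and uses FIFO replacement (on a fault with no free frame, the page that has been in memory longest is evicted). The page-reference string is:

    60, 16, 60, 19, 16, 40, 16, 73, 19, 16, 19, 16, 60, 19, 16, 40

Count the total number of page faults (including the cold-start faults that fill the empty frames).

7

60 → fault, frames {60}
16 → fault, frames {60,16}
60 → hit
19 → fault, frames {60,16,19}
16 → hit
40 → fault, frames {60,16,19,40}
16 → hit
73 → fault, evict 60, frames {16,19,40,73}
19 → hit
16 → hit
19 → hit
16 → hit
60 → fault, evict 16, frames {19,40,73,60}
19 → hit
16 → fault, evict 19, frames {40,73,60,16}
40 → hit
Page faults: 7.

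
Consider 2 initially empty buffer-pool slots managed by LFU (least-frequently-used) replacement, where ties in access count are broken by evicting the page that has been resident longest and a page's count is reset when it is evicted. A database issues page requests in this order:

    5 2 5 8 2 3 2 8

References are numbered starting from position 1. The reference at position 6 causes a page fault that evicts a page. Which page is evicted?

pos 1: 5 -> miss, frames [5]
pos 2: 2 -> miss, frames [5, 2]
pos 3: 5 -> hit
pos 4: 8 -> miss, evict 2, frames [5, 8]
pos 5: 2 -> miss, evict 8, frames [5, 2]
pos 6: 3 -> miss, evict 2, frames [5, 3]
At position 6, page 2 is evicted.

2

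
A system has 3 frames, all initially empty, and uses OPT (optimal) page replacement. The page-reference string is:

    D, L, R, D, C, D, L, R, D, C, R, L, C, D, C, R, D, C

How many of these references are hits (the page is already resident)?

11

D -> miss, frames {D}
L -> miss, frames {D,L}
R -> miss, frames {D,L,R}
D -> hit
C -> miss, evict R, frames {D,L,C}
D -> hit
L -> hit
R -> miss, evict L, frames {D,C,R}
D -> hit
C -> hit
R -> hit
L -> miss, evict R, frames {D,C,L}
C -> hit
D -> hit
C -> hit
R -> miss, evict L, frames {D,C,R}
D -> hit
C -> hit
Hits: 11.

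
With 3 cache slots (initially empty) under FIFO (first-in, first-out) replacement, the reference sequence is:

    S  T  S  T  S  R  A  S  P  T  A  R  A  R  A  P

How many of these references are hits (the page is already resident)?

S -> fault, frames {S}
T -> fault, frames {S,T}
S -> hit
T -> hit
S -> hit
R -> fault, frames {S,T,R}
A -> fault, evict S, frames {T,R,A}
S -> fault, evict T, frames {R,A,S}
P -> fault, evict R, frames {A,S,P}
T -> fault, evict A, frames {S,P,T}
A -> fault, evict S, frames {P,T,A}
R -> fault, evict P, frames {T,A,R}
A -> hit
R -> hit
A -> hit
P -> fault, evict T, frames {A,R,P}
Hits: 6.

6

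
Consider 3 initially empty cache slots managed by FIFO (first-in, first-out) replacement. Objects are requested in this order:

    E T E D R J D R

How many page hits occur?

3

E → fault, frames [E]
T → fault, frames [E, T]
E → hit
D → fault, frames [E, T, D]
R → fault, evict E, frames [T, D, R]
J → fault, evict T, frames [D, R, J]
D → hit
R → hit
Hits: 3.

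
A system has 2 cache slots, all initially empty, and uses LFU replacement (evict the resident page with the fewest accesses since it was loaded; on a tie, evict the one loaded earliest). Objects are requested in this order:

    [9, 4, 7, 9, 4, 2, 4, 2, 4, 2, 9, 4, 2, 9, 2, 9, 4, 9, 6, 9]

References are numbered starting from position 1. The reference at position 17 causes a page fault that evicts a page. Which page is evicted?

pos 1: 9 → miss, frames [9]
pos 2: 4 → miss, frames [9, 4]
pos 3: 7 → miss, evict 9, frames [4, 7]
pos 4: 9 → miss, evict 4, frames [7, 9]
pos 5: 4 → miss, evict 7, frames [9, 4]
pos 6: 2 → miss, evict 9, frames [4, 2]
pos 7: 4 → hit
pos 8: 2 → hit
pos 9: 4 → hit
pos 10: 2 → hit
pos 11: 9 → miss, evict 4, frames [2, 9]
pos 12: 4 → miss, evict 9, frames [2, 4]
pos 13: 2 → hit
pos 14: 9 → miss, evict 4, frames [2, 9]
pos 15: 2 → hit
pos 16: 9 → hit
pos 17: 4 → miss, evict 9, frames [2, 4]
At position 17, page 9 is evicted.

9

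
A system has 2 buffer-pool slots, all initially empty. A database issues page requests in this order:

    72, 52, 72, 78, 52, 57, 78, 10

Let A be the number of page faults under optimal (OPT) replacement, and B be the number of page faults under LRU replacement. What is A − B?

-2

Under OPT: F F . F . F . F → 5 faults.
Under LRU: F F . F F F F F → 7 faults.
A − B = 5 − 7 = -2.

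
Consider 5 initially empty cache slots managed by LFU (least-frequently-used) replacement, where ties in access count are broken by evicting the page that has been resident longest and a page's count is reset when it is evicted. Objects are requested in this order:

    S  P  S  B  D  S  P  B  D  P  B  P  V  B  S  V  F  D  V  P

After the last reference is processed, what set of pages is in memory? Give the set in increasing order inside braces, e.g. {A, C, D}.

{B, D, P, S, V}

S → miss, frames {S}
P → miss, frames {S,P}
S → hit
B → miss, frames {S,P,B}
D → miss, frames {S,P,B,D}
S → hit
P → hit
B → hit
D → hit
P → hit
B → hit
P → hit
V → miss, frames {S,P,B,D,V}
B → hit
S → hit
V → hit
F → miss, evict D, frames {S,P,B,V,F}
D → miss, evict F, frames {S,P,B,V,D}
V → hit
P → hit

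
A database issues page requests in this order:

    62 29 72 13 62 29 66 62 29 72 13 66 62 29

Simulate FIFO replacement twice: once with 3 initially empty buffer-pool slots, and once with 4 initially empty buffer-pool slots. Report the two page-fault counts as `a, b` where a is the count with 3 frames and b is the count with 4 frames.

3 frames: F F F F F F F . . F F . F F → 11 faults.
4 frames: F F F F . . F F F F F F F F → 12 faults.
12 > 11: adding a frame increased faults — Belady's anomaly.

11, 12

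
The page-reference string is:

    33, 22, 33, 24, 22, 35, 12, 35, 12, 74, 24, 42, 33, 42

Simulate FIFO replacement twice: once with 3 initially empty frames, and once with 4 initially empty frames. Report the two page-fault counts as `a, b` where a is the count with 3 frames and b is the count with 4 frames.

9, 8

3 frames: F F . F . F F . . F F F F . → 9 faults.
4 frames: F F . F . F F . . F . F F . → 8 faults.
8 < 9: adding a frame reduced faults, as is typical.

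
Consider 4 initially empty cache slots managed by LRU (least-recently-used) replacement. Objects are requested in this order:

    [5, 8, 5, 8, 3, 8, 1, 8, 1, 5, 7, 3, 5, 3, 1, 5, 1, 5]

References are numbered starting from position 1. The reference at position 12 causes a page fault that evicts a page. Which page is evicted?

8

pos 1: 5 -> miss, frames {5}
pos 2: 8 -> miss, frames {5,8}
pos 3: 5 -> hit
pos 4: 8 -> hit
pos 5: 3 -> miss, frames {5,8,3}
pos 6: 8 -> hit
pos 7: 1 -> miss, frames {5,3,8,1}
pos 8: 8 -> hit
pos 9: 1 -> hit
pos 10: 5 -> hit
pos 11: 7 -> miss, evict 3, frames {8,1,5,7}
pos 12: 3 -> miss, evict 8, frames {1,5,7,3}
At position 12, page 8 is evicted.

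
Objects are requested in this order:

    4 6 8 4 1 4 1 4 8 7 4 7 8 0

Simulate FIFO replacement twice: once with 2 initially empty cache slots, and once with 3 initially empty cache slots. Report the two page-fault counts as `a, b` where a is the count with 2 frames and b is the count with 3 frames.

2 frames: F F F F F . . . F F F . F F → 10 faults.
3 frames: F F F . F F . . . F . . F F → 8 faults.
8 < 10: adding a frame reduced faults, as is typical.

10, 8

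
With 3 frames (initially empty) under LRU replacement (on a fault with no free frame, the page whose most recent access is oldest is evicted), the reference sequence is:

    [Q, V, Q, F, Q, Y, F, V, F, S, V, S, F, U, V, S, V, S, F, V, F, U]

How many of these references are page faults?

Q -> fault, frames {Q}
V -> fault, frames {Q,V}
Q -> hit
F -> fault, frames {V,Q,F}
Q -> hit
Y -> fault, evict V, frames {F,Q,Y}
F -> hit
V -> fault, evict Q, frames {Y,F,V}
F -> hit
S -> fault, evict Y, frames {V,F,S}
V -> hit
S -> hit
F -> hit
U -> fault, evict V, frames {S,F,U}
V -> fault, evict S, frames {F,U,V}
S -> fault, evict F, frames {U,V,S}
V -> hit
S -> hit
F -> fault, evict U, frames {V,S,F}
V -> hit
F -> hit
U -> fault, evict S, frames {V,F,U}
Page faults: 11.

11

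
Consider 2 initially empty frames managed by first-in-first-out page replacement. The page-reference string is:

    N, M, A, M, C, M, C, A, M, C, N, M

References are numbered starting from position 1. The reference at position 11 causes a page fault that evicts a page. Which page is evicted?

A

pos 1: N → miss, frames {N}
pos 2: M → miss, frames {N,M}
pos 3: A → miss, evict N, frames {M,A}
pos 4: M → hit
pos 5: C → miss, evict M, frames {A,C}
pos 6: M → miss, evict A, frames {C,M}
pos 7: C → hit
pos 8: A → miss, evict C, frames {M,A}
pos 9: M → hit
pos 10: C → miss, evict M, frames {A,C}
pos 11: N → miss, evict A, frames {C,N}
At position 11, page A is evicted.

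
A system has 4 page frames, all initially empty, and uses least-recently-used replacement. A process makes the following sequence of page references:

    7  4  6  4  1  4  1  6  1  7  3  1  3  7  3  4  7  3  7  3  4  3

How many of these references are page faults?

7 -> miss, frames (7)
4 -> miss, frames (7 4)
6 -> miss, frames (7 4 6)
4 -> hit
1 -> miss, frames (7 6 4 1)
4 -> hit
1 -> hit
6 -> hit
1 -> hit
7 -> hit
3 -> miss, evict 4, frames (6 1 7 3)
1 -> hit
3 -> hit
7 -> hit
3 -> hit
4 -> miss, evict 6, frames (1 7 3 4)
7 -> hit
3 -> hit
7 -> hit
3 -> hit
4 -> hit
3 -> hit
Page faults: 6.

6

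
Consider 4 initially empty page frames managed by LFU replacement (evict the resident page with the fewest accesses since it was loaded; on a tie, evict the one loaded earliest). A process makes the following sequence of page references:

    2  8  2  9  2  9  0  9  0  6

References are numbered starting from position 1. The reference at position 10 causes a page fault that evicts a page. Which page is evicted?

8

pos 1: 2 -> miss, frames [2]
pos 2: 8 -> miss, frames [2, 8]
pos 3: 2 -> hit
pos 4: 9 -> miss, frames [2, 8, 9]
pos 5: 2 -> hit
pos 6: 9 -> hit
pos 7: 0 -> miss, frames [2, 8, 9, 0]
pos 8: 9 -> hit
pos 9: 0 -> hit
pos 10: 6 -> miss, evict 8, frames [2, 9, 0, 6]
At position 10, page 8 is evicted.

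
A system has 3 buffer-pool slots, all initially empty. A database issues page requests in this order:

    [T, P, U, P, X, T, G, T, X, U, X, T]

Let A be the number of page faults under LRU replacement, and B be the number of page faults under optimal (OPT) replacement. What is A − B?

1

Under LRU: F F F . F F F . . F . . → 7 faults.
Under OPT: F F F . F . F . . F . . → 6 faults.
A − B = 7 − 6 = 1.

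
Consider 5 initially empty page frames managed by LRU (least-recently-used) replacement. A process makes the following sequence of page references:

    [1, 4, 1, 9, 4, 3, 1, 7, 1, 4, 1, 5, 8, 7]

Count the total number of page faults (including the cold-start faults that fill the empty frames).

1 -> fault, frames {1}
4 -> fault, frames {1,4}
1 -> hit
9 -> fault, frames {4,1,9}
4 -> hit
3 -> fault, frames {1,9,4,3}
1 -> hit
7 -> fault, frames {9,4,3,1,7}
1 -> hit
4 -> hit
1 -> hit
5 -> fault, evict 9, frames {3,7,4,1,5}
8 -> fault, evict 3, frames {7,4,1,5,8}
7 -> hit
Page faults: 7.

7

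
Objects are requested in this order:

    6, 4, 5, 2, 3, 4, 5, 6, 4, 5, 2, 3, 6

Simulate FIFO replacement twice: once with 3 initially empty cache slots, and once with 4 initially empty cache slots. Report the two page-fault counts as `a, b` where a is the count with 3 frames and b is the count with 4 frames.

3 frames: F F F F F F F F . . F F . → 10 faults.
4 frames: F F F F F . . F F F F F F → 11 faults.
11 > 10: adding a frame increased faults — Belady's anomaly.

10, 11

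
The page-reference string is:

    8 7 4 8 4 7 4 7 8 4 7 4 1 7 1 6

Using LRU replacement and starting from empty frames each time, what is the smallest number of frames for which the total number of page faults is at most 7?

f=1: 16 faults
f=2: 11 faults
f=3: 5 faults
f=4: 5 faults
f=5: 5 faults
Smallest f with faults ≤ 7 is 3.

3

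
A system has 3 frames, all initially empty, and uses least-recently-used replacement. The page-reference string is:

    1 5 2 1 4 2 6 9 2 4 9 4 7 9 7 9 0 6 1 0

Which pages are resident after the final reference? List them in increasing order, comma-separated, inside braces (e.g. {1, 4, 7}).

{0, 1, 6}

1 → fault, frames (1)
5 → fault, frames (1 5)
2 → fault, frames (1 5 2)
1 → hit
4 → fault, evict 5, frames (2 1 4)
2 → hit
6 → fault, evict 1, frames (4 2 6)
9 → fault, evict 4, frames (2 6 9)
2 → hit
4 → fault, evict 6, frames (9 2 4)
9 → hit
4 → hit
7 → fault, evict 2, frames (9 4 7)
9 → hit
7 → hit
9 → hit
0 → fault, evict 4, frames (7 9 0)
6 → fault, evict 7, frames (9 0 6)
1 → fault, evict 9, frames (0 6 1)
0 → hit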